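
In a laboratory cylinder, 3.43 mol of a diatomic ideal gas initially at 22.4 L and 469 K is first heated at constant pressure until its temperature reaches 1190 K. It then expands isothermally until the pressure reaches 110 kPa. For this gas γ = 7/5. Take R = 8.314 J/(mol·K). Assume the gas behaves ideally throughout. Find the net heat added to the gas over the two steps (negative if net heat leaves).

P₁ = nRT₁/V₁ = 3.43×8.314×469/22.4 = 597 kPa.
Step 1 — Isobaric: P stays 597 kPa; V/T = const ⇒ T₂ = 1190 K, V₂ = 56.8 L.
W = PΔV = 597×(56.8−22.4) kPa·L = 20600 J.
ΔU = nCvΔT = 3.43×20.8×(1190−469) = 51400 J.
Q = ΔU + W = nCpΔT = 72000 J.
State after step 1: P = 597 kPa, V = 56.8 L, T = 1190 K.
Step 2 — Isothermal: T stays 1190 K; PV = const ⇒ V₂ = 309 L, P₂ = 110 kPa.
ΔU = 0 (ideal gas, T constant).
W = nRT ln(V₂/V₁) = 3.43×8.314×1190×ln(5.43) = 57400 J.
Q = ΔU + W = 57400 J.
Net over both steps: W = 78000 J, Q = 129000 J, ΔU = 51400 J.

129000 J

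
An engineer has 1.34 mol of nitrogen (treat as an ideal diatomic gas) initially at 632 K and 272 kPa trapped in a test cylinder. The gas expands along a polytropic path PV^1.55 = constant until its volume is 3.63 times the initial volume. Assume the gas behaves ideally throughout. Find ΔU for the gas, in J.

V₁ = nRT₁/P₁ = 1.34×8.314×632/272 = 25.9 L.
Polytropic n=1.55: T₂ = T₁(V₁/V₂)^(n−1) = 632×(0.275)^0.55 = 311 K; P₂ = P₁(V₁/V₂)^n = 36.9 kPa.
For an ideal gas ΔU = nCvΔT with Cv = (5/2)R = 20.8 J/(mol·K).
ΔU = 1.34×20.8×(311−632) = -8940 J.

-8940 J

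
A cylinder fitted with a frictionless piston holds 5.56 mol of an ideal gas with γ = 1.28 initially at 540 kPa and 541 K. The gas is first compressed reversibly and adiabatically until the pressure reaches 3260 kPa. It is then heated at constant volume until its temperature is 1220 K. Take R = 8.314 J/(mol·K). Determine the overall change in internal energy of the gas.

V₁ = nRT₁/P₁ = 5.56×8.314×541/540 = 46.3 L.
Step 1 — Adiabatic: T₂/T₁ = (P₂/P₁)^((γ−1)/γ) ⇒ T₂ = 541×(6.04)^0.219 = 802 K; V₂ = 11.4 L.
ΔU = nCvΔT = 5.56×29.7×(802−541) = 43000 J.
Q = 0 for an adiabatic process, so W = −ΔU = -43000 J.
State after step 1: P = 3260 kPa, V = 11.4 L, T = 802 K.
Step 2 — Isochoric: V stays 11.4 L; P/T = const ⇒ T₂ = 1220 K, P₂ = 4960 kPa.
W = 0 (no volume change).
ΔU = nCvΔT = 5.56×29.7×(1220−802) = 69100 J.
Q = ΔU = 69100 J.
Net over both steps: W = -43000 J, Q = 69100 J, ΔU = 112000 J.

112000 J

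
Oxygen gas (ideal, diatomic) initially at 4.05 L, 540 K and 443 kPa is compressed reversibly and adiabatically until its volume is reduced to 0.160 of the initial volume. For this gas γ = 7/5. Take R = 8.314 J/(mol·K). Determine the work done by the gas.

-4850 J

n = P₁V₁/(RT₁) = 443×4.05/(8.314×540) = 0.400 mol.
Adiabatic: TV^(γ−1) = const ⇒ T₂ = 540×(6.25)^0.400 = 1120 K; PV^γ = const ⇒ P₂ = 5760 kPa.
ΔU = nCvΔT = 0.400×20.8×(1120−540) = 4850 J.
Q = 0 for an adiabatic process, so W = −ΔU = -4850 J.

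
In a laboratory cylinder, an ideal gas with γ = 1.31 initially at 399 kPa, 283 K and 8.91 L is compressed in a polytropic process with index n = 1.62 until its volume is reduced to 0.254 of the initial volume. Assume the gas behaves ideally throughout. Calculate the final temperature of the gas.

662 K

Polytropic n=1.62: T₂ = T₁(V₁/V₂)^(n−1) = 283×(3.94)^0.62 = 662 K; P₂ = P₁(V₁/V₂)^n = 3670 kPa.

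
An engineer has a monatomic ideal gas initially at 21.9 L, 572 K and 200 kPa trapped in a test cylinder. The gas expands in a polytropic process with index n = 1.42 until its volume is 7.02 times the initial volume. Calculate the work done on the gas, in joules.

-5830 J

n = P₁V₁/(RT₁) = 200×21.9/(8.314×572) = 0.921 mol.
Polytropic n=1.42: T₂ = T₁(V₁/V₂)^(n−1) = 572×(0.142)^0.42 = 252 K; P₂ = P₁(V₁/V₂)^n = 12.6 kPa.
W = (P₁V₁−P₂V₂)/(n−1) = (200×21.9−12.6×154)/0.42 = 5830 J.
Work done on the gas = −W_by = -5830 J.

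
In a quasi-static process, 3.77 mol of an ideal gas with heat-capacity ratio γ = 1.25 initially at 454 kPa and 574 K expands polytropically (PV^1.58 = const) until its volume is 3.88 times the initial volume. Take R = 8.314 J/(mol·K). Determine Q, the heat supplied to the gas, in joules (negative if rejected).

-22300 J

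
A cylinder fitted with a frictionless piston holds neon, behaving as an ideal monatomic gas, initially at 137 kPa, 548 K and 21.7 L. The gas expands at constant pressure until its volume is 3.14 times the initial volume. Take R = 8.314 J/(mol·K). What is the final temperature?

1720 K

Isobaric: P stays 137 kPa; V/T = const ⇒ T₂ = 1720 K, V₂ = 68.1 L.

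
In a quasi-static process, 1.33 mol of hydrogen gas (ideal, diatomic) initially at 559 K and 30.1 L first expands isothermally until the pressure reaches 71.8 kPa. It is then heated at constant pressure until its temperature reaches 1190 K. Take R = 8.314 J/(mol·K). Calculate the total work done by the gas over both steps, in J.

13500 J

P₁ = nRT₁/V₁ = 1.33×8.314×559/30.1 = 205 kPa.
Step 1 — Isothermal: T stays 559 K; PV = const ⇒ V₂ = 86.1 L, P₂ = 71.8 kPa.
ΔU = 0 (ideal gas, T constant).
W = nRT ln(V₂/V₁) = 1.33×8.314×559×ln(2.86) = 6500 J.
Q = ΔU + W = 6500 J.
State after step 1: P = 71.8 kPa, V = 86.1 L, T = 559 K.
Step 2 — Isobaric: P stays 71.8 kPa; V/T = const ⇒ T₂ = 1190 K, V₂ = 183 L.
W = PΔV = 71.8×(183−86.1) kPa·L = 6980 J.
ΔU = nCvΔT = 1.33×20.8×(1190−559) = 17400 J.
Q = ΔU + W = nCpΔT = 24400 J.
Net over both steps: W = 13500 J, Q = 30900 J, ΔU = 17400 J.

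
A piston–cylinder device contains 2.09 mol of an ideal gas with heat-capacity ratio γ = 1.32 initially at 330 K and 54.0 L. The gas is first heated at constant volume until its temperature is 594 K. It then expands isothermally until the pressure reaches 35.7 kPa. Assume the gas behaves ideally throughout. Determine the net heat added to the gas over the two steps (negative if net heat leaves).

P₁ = nRT₁/V₁ = 2.09×8.314×330/54.0 = 106 kPa.
Step 1 — Isochoric: V stays 54.0 L; P/T = const ⇒ T₂ = 594 K, P₂ = 191 kPa.
W = 0 (no volume change).
ΔU = nCvΔT = 2.09×26.0×(594−330) = 14300 J.
Q = ΔU = 14300 J.
State after step 1: P = 191 kPa, V = 54.0 L, T = 594 K.
Step 2 — Isothermal: T stays 594 K; PV = const ⇒ V₂ = 289 L, P₂ = 35.7 kPa.
ΔU = 0 (ideal gas, T constant).
W = nRT ln(V₂/V₁) = 2.09×8.314×594×ln(5.35) = 17300 J.
Q = ΔU + W = 17300 J.
Net over both steps: W = 17300 J, Q = 31700 J, ΔU = 14300 J.

31700 J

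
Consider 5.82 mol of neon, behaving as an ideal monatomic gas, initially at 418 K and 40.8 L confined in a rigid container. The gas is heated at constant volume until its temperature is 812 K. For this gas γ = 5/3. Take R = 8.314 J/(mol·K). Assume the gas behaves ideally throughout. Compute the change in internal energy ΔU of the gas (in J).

28600 J

P₁ = nRT₁/V₁ = 5.82×8.314×418/40.8 = 496 kPa.
Isochoric: V stays 40.8 L; P/T = const ⇒ T₂ = 812 K, P₂ = 963 kPa.
For an ideal gas ΔU = nCvΔT with Cv = (3/2)R = 12.5 J/(mol·K).
ΔU = 5.82×12.5×(812−418) = 28600 J.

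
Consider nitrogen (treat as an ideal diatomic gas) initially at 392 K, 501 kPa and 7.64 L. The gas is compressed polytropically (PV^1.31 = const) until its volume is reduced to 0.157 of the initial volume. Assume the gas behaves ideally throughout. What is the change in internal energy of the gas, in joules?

n = P₁V₁/(RT₁) = 501×7.64/(8.314×392) = 1.17 mol.
Polytropic n=1.31: T₂ = T₁(V₁/V₂)^(n−1) = 392×(6.37)^0.31 = 696 K; P₂ = P₁(V₁/V₂)^n = 5670 kPa.
For an ideal gas ΔU = nCvΔT with Cv = (5/2)R = 20.8 J/(mol·K).
ΔU = 1.17×20.8×(696−392) = 7420 J.

7420 J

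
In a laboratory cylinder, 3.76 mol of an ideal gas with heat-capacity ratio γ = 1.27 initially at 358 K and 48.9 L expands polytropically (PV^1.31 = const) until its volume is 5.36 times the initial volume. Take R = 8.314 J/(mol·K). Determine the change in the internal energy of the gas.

-16800 J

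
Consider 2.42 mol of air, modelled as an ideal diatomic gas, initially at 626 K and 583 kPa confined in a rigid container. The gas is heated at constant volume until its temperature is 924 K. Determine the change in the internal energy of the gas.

V₁ = nRT₁/P₁ = 2.42×8.314×626/583 = 21.6 L.
Isochoric: V stays 21.6 L; P/T = const ⇒ T₂ = 924 K, P₂ = 861 kPa.
For an ideal gas ΔU = nCvΔT with Cv = (5/2)R = 20.8 J/(mol·K).
ΔU = 2.42×20.8×(924−626) = 15000 J.

15000 J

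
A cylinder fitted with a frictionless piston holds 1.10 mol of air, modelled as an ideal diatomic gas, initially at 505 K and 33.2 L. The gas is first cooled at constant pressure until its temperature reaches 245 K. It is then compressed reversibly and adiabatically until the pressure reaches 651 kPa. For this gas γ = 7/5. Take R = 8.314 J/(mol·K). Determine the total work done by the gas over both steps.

-5480 J

P₁ = nRT₁/V₁ = 1.10×8.314×505/33.2 = 139 kPa.
Step 1 — Isobaric: P stays 139 kPa; V/T = const ⇒ T₂ = 245 K, V₂ = 16.1 L.
W = PΔV = 139×(16.1−33.2) kPa·L = -2380 J.
ΔU = nCvΔT = 1.10×20.8×(245−505) = -5940 J.
Q = ΔU + W = nCpΔT = -8320 J.
State after step 1: P = 139 kPa, V = 16.1 L, T = 245 K.
Step 2 — Adiabatic: T₂/T₁ = (P₂/P₁)^((γ−1)/γ) ⇒ T₂ = 245×(4.68)^0.286 = 381 K; V₂ = 5.35 L.
ΔU = nCvΔT = 1.10×20.8×(381−245) = 3100 J.
Q = 0 for an adiabatic process, so W = −ΔU = -3100 J.
Net over both steps: W = -5480 J, Q = -8320 J, ΔU = -2840 J.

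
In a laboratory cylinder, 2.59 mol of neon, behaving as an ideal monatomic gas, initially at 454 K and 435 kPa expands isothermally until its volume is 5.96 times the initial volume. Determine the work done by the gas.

17500 J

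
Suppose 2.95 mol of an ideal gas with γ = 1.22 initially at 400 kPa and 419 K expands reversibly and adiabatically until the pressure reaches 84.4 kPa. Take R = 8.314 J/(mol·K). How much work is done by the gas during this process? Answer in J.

11400 J

V₁ = nRT₁/P₁ = 2.95×8.314×419/400 = 25.7 L.
Adiabatic: T₂/T₁ = (P₂/P₁)^((γ−1)/γ) ⇒ T₂ = 419×(0.211)^0.180 = 316 K; V₂ = 92.0 L.
ΔU = nCvΔT = 2.95×37.8×(316−419) = -11400 J.
Q = 0 for an adiabatic process, so W = −ΔU = 11400 J.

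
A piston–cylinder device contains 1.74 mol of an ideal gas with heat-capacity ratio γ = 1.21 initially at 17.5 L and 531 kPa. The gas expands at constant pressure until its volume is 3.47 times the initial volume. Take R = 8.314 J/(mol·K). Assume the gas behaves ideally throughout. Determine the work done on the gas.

T₁ = P₁V₁/(nR) = 531×17.5/(1.74×8.314) = 642 K.
Isobaric: P stays 531 kPa; V/T = const ⇒ T₂ = 2230 K, V₂ = 60.7 L.
W = PΔV = 531×(60.7−17.5) kPa·L = 23000 J.
Work done on the gas = −W_by = -23000 J.

-23000 J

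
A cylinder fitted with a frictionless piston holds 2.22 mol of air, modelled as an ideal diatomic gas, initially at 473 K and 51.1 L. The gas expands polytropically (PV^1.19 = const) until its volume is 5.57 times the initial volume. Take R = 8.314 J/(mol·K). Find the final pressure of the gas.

22.1 kPa

P₁ = nRT₁/V₁ = 2.22×8.314×473/51.1 = 171 kPa.
Polytropic n=1.19: T₂ = T₁(V₁/V₂)^(n−1) = 473×(0.180)^0.19 = 341 K; P₂ = P₁(V₁/V₂)^n = 22.1 kPa.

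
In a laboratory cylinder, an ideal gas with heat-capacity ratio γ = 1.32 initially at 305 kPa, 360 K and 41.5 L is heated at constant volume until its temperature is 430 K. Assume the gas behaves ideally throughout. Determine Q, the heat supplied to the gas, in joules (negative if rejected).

n = P₁V₁/(RT₁) = 305×41.5/(8.314×360) = 4.23 mol.
Isochoric: V stays 41.5 L; P/T = const ⇒ T₂ = 430 K, P₂ = 364 kPa.
W = 0 (no volume change).
ΔU = nCvΔT = 4.23×26.0×(430−360) = 7690 J.
Q = ΔU = 7690 J.

7690 J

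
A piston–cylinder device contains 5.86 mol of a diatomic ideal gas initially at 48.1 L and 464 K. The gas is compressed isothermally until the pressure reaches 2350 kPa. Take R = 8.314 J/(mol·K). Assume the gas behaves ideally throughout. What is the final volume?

9.62 L

P₁ = nRT₁/V₁ = 5.86×8.314×464/48.1 = 470 kPa.
Isothermal: T stays 464 K; PV = const ⇒ V₂ = 9.62 L, P₂ = 2350 kPa.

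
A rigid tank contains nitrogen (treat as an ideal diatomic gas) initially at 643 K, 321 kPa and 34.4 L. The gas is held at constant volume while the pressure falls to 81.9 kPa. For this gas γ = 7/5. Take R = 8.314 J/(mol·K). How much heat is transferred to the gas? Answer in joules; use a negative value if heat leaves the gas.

-20600 J

n = P₁V₁/(RT₁) = 321×34.4/(8.314×643) = 2.07 mol.
Isochoric: V stays 34.4 L; P/T = const ⇒ T₂ = 164 K, P₂ = 81.9 kPa.
W = 0 (no volume change).
ΔU = nCvΔT = 2.07×20.8×(164−643) = -20600 J.
Q = ΔU = -20600 J.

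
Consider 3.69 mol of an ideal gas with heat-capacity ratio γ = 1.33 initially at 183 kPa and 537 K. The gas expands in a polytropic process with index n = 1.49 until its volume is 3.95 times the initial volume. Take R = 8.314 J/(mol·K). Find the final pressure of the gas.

23.6 kPa

V₁ = nRT₁/P₁ = 3.69×8.314×537/183 = 90.0 L.
Polytropic n=1.49: T₂ = T₁(V₁/V₂)^(n−1) = 537×(0.253)^0.49 = 274 K; P₂ = P₁(V₁/V₂)^n = 23.6 kPa.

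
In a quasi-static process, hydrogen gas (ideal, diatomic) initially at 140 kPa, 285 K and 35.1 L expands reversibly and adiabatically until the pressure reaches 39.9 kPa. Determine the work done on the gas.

-3700 J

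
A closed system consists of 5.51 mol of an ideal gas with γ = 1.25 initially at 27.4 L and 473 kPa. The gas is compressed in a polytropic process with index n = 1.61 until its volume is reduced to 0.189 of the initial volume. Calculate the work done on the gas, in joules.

37500 J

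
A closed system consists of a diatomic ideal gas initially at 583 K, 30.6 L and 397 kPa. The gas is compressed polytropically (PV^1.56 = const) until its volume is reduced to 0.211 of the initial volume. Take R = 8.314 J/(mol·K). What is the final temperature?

1390 K

Polytropic n=1.56: T₂ = T₁(V₁/V₂)^(n−1) = 583×(4.74)^0.56 = 1390 K; P₂ = P₁(V₁/V₂)^n = 4500 kPa.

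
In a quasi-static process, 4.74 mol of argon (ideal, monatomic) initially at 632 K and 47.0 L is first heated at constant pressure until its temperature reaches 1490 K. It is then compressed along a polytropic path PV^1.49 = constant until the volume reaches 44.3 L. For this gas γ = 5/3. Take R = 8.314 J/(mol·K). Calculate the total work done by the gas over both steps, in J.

-34100 J

P₁ = nRT₁/V₁ = 4.74×8.314×632/47.0 = 530 kPa.
Step 1 — Isobaric: P stays 530 kPa; V/T = const ⇒ T₂ = 1490 K, V₂ = 111 L.
W = PΔV = 530×(111−47.0) kPa·L = 33800 J.
ΔU = nCvΔT = 4.74×12.5×(1490−632) = 50700 J.
Q = ΔU + W = nCpΔT = 84500 J.
State after step 1: P = 530 kPa, V = 111 L, T = 1490 K.
Step 2 — Polytropic n=1.49: T₂ = T₁(V₁/V₂)^(n−1) = 1490×(2.50)^0.49 = 2330 K; P₂ = P₁(V₁/V₂)^n = 2080 kPa.
W = (P₁V₁−P₂V₂)/(n−1) = (530×111−2080×44.3)/0.49 = -68000 J.
ΔU = nCvΔT = 4.74×12.5×(2330−1490) = 49900 J.
Q = ΔU + W = -18000 J.
Net over both steps: W = -34100 J, Q = 66500 J, ΔU = 101000 J.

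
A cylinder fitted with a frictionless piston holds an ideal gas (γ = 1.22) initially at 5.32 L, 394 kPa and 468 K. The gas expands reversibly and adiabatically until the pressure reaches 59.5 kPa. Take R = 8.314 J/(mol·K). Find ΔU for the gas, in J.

-2750 J

n = P₁V₁/(RT₁) = 394×5.32/(8.314×468) = 0.539 mol.
Adiabatic: T₂/T₁ = (P₂/P₁)^((γ−1)/γ) ⇒ T₂ = 468×(0.151)^0.180 = 333 K; V₂ = 25.1 L.
For an ideal gas ΔU = nCvΔT with Cv = R/(γ−1) = 37.8 J/(mol·K).
ΔU = 0.539×37.8×(333−468) = -2750 J.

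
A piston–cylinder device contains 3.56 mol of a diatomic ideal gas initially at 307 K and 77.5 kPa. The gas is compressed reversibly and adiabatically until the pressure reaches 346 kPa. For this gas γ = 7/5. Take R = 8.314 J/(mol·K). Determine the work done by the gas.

V₁ = nRT₁/P₁ = 3.56×8.314×307/77.5 = 117 L.
Adiabatic: T₂/T₁ = (P₂/P₁)^((γ−1)/γ) ⇒ T₂ = 307×(4.46)^0.286 = 471 K; V₂ = 40.3 L.
ΔU = nCvΔT = 3.56×20.8×(471−307) = 12100 J.
Q = 0 for an adiabatic process, so W = −ΔU = -12100 J.

-12100 J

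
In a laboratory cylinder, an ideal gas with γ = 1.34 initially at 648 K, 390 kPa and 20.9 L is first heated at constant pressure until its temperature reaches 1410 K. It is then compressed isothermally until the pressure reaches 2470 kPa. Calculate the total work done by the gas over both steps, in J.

-23200 J

n = P₁V₁/(RT₁) = 390×20.9/(8.314×648) = 1.51 mol.
Step 1 — Isobaric: P stays 390 kPa; V/T = const ⇒ T₂ = 1410 K, V₂ = 45.5 L.
W = PΔV = 390×(45.5−20.9) kPa·L = 9580 J.
ΔU = nCvΔT = 1.51×24.5×(1410−648) = 28200 J.
Q = ΔU + W = nCpΔT = 37800 J.
State after step 1: P = 390 kPa, V = 45.5 L, T = 1410 K.
Step 2 — Isothermal: T stays 1410 K; PV = const ⇒ V₂ = 7.18 L, P₂ = 2470 kPa.
ΔU = 0 (ideal gas, T constant).
W = nRT ln(V₂/V₁) = 1.51×8.314×1410×ln(0.158) = -32700 J.
Q = ΔU + W = -32700 J.
Net over both steps: W = -23200 J, Q = 5040 J, ΔU = 28200 J.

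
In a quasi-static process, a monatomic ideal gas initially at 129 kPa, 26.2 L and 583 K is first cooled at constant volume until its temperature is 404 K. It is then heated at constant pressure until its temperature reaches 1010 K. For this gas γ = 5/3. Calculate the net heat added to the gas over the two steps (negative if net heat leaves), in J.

n = P₁V₁/(RT₁) = 129×26.2/(8.314×583) = 0.697 mol.
Step 1 — Isochoric: V stays 26.2 L; P/T = const ⇒ T₂ = 404 K, P₂ = 89.4 kPa.
W = 0 (no volume change).
ΔU = nCvΔT = 0.697×12.5×(404−583) = -1560 J.
Q = ΔU = -1560 J.
State after step 1: P = 89.4 kPa, V = 26.2 L, T = 404 K.
Step 2 — Isobaric: P stays 89.4 kPa; V/T = const ⇒ T₂ = 1010 K, V₂ = 65.5 L.
W = PΔV = 89.4×(65.5−26.2) kPa·L = 3510 J.
ΔU = nCvΔT = 0.697×12.5×(1010−404) = 5270 J.
Q = ΔU + W = nCpΔT = 8780 J.
Net over both steps: W = 3510 J, Q = 7230 J, ΔU = 3710 J.

7230 J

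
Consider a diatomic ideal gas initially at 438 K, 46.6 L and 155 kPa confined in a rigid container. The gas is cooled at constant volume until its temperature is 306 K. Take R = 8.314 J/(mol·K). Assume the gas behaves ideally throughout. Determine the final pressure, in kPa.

108 kPa

Isochoric: V stays 46.6 L; P/T = const ⇒ T₂ = 306 K, P₂ = 108 kPa.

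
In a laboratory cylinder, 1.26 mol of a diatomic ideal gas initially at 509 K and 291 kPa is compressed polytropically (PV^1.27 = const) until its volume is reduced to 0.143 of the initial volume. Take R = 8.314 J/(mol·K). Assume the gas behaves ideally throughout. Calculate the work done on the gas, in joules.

13600 J

V₁ = nRT₁/P₁ = 1.26×8.314×509/291 = 18.3 L.
Polytropic n=1.27: T₂ = T₁(V₁/V₂)^(n−1) = 509×(6.99)^0.27 = 861 K; P₂ = P₁(V₁/V₂)^n = 3440 kPa.
W = (P₁V₁−P₂V₂)/(n−1) = (291×18.3−3440×2.62)/0.27 = -13600 J.
Work done on the gas = −W_by = 13600 J.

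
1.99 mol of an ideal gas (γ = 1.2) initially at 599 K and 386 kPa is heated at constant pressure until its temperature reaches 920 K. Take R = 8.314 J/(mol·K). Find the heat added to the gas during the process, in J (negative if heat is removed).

V₁ = nRT₁/P₁ = 1.99×8.314×599/386 = 25.7 L.
Isobaric: P stays 386 kPa; V/T = const ⇒ T₂ = 920 K, V₂ = 39.4 L.
W = PΔV = 386×(39.4−25.7) kPa·L = 5310 J.
ΔU = nCvΔT = 1.99×41.6×(920−599) = 26600 J.
Q = ΔU + W = nCpΔT = 31900 J.

31900 J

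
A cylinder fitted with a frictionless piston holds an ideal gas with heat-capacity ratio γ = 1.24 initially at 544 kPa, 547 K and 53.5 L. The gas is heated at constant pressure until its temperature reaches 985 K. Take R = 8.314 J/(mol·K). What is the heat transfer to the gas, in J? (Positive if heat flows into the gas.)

n = P₁V₁/(RT₁) = 544×53.5/(8.314×547) = 6.40 mol.
Isobaric: P stays 544 kPa; V/T = const ⇒ T₂ = 985 K, V₂ = 96.3 L.
W = PΔV = 544×(96.3−53.5) kPa·L = 23300 J.
ΔU = nCvΔT = 6.40×34.6×(985−547) = 97100 J.
Q = ΔU + W = nCpΔT = 120000 J.

120000 J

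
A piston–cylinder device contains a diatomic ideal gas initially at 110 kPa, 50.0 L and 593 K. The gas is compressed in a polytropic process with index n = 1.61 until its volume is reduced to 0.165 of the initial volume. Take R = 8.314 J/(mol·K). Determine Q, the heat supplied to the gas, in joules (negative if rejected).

9470 J

n = P₁V₁/(RT₁) = 110×50.0/(8.314×593) = 1.12 mol.
Polytropic n=1.61: T₂ = T₁(V₁/V₂)^(n−1) = 593×(6.06)^0.61 = 1780 K; P₂ = P₁(V₁/V₂)^n = 2000 kPa.
W = (P₁V₁−P₂V₂)/(n−1) = (110×50.0−2000×8.25)/0.61 = -18000 J.
ΔU = nCvΔT = 1.12×20.8×(1780−593) = 27500 J.
Q = ΔU + W = 9470 J.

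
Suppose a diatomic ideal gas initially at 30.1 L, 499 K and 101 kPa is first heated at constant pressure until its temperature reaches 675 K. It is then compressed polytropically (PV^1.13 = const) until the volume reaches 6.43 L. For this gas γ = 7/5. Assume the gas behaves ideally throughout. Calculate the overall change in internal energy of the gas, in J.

5470 J

n = P₁V₁/(RT₁) = 101×30.1/(8.314×499) = 0.733 mol.
Step 1 — Isobaric: P stays 101 kPa; V/T = const ⇒ T₂ = 675 K, V₂ = 40.7 L.
W = PΔV = 101×(40.7−30.1) kPa·L = 1070 J.
ΔU = nCvΔT = 0.733×20.8×(675−499) = 2680 J.
Q = ΔU + W = nCpΔT = 3750 J.
State after step 1: P = 101 kPa, V = 40.7 L, T = 675 K.
Step 2 — Polytropic n=1.13: T₂ = T₁(V₁/V₂)^(n−1) = 675×(6.33)^0.13 = 858 K; P₂ = P₁(V₁/V₂)^n = 813 kPa.
W = (P₁V₁−P₂V₂)/(n−1) = (101×40.7−813×6.43)/0.13 = -8580 J.
ΔU = nCvΔT = 0.733×20.8×(858−675) = 2790 J.
Q = ΔU + W = -5790 J.
Net over both steps: W = -7510 J, Q = -2040 J, ΔU = 5470 J.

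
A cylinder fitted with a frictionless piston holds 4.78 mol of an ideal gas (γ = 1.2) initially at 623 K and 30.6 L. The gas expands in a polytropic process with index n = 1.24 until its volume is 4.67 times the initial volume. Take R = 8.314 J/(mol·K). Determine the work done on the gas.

-31900 J

P₁ = nRT₁/V₁ = 4.78×8.314×623/30.6 = 809 kPa.
Polytropic n=1.24: T₂ = T₁(V₁/V₂)^(n−1) = 623×(0.214)^0.24 = 430 K; P₂ = P₁(V₁/V₂)^n = 120 kPa.
W = (P₁V₁−P₂V₂)/(n−1) = (809×30.6−120×143)/0.24 = 31900 J.
Work done on the gas = −W_by = -31900 J.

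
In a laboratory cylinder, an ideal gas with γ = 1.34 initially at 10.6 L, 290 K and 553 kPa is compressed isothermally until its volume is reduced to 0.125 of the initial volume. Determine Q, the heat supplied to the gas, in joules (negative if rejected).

-12200 J

n = P₁V₁/(RT₁) = 553×10.6/(8.314×290) = 2.43 mol.
Isothermal: T stays 290 K; PV = const ⇒ V₂ = 1.32 L, P₂ = 4420 kPa.
ΔU = 0 (ideal gas, T constant).
W = nRT ln(V₂/V₁) = 2.43×8.314×290×ln(0.125) = -12200 J.
Q = ΔU + W = -12200 J.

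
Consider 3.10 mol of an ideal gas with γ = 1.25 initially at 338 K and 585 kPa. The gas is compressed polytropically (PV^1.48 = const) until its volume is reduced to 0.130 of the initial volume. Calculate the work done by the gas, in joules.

-30200 J

V₁ = nRT₁/P₁ = 3.10×8.314×338/585 = 14.9 L.
Polytropic n=1.48: T₂ = T₁(V₁/V₂)^(n−1) = 338×(7.69)^0.48 = 900 K; P₂ = P₁(V₁/V₂)^n = 12000 kPa.
W = (P₁V₁−P₂V₂)/(n−1) = (585×14.9−12000×1.94)/0.48 = -30200 J.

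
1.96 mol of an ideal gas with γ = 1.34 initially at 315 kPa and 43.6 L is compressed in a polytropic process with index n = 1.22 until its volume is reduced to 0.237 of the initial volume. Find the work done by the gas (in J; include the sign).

T₁ = P₁V₁/(nR) = 315×43.6/(1.96×8.314) = 843 K.
Polytropic n=1.22: T₂ = T₁(V₁/V₂)^(n−1) = 843×(4.22)^0.22 = 1160 K; P₂ = P₁(V₁/V₂)^n = 1820 kPa.
W = (P₁V₁−P₂V₂)/(n−1) = (315×43.6−1820×10.3)/0.22 = -23300 J.

-23300 J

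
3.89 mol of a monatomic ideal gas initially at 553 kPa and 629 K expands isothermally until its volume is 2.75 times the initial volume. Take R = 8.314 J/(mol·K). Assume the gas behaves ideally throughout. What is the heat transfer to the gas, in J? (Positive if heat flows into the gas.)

V₁ = nRT₁/P₁ = 3.89×8.314×629/553 = 36.8 L.
Isothermal: T stays 629 K; PV = const ⇒ V₂ = 101 L, P₂ = 201 kPa.
ΔU = 0 (ideal gas, T constant).
W = nRT ln(V₂/V₁) = 3.89×8.314×629×ln(2.75) = 20600 J.
Q = ΔU + W = 20600 J.

20600 J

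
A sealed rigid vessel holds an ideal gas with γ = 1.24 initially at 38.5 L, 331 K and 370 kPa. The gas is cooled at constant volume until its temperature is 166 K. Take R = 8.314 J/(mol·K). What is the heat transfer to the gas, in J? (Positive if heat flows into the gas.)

-29600 J

n = P₁V₁/(RT₁) = 370×38.5/(8.314×331) = 5.18 mol.
Isochoric: V stays 38.5 L; P/T = const ⇒ T₂ = 166 K, P₂ = 186 kPa.
W = 0 (no volume change).
ΔU = nCvΔT = 5.18×34.6×(166−331) = -29600 J.
Q = ΔU = -29600 J.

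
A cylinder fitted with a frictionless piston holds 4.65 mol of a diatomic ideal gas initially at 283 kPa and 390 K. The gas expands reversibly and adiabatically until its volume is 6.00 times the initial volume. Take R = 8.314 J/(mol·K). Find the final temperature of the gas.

V₁ = nRT₁/P₁ = 4.65×8.314×390/283 = 53.3 L.
Adiabatic: TV^(γ−1) = const ⇒ T₂ = 390×(0.167)^0.400 = 190 K; PV^γ = const ⇒ P₂ = 23.0 kPa.

190 K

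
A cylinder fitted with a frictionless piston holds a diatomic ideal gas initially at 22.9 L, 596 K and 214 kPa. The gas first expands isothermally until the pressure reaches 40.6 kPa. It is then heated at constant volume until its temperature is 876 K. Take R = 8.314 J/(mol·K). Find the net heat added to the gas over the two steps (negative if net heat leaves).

n = P₁V₁/(RT₁) = 214×22.9/(8.314×596) = 0.989 mol.
Step 1 — Isothermal: T stays 596 K; PV = const ⇒ V₂ = 121 L, P₂ = 40.6 kPa.
ΔU = 0 (ideal gas, T constant).
W = nRT ln(V₂/V₁) = 0.989×8.314×596×ln(5.27) = 8150 J.
Q = ΔU + W = 8150 J.
State after step 1: P = 40.6 kPa, V = 121 L, T = 596 K.
Step 2 — Isochoric: V stays 121 L; P/T = const ⇒ T₂ = 876 K, P₂ = 59.7 kPa.
W = 0 (no volume change).
ΔU = nCvΔT = 0.989×20.8×(876−596) = 5760 J.
Q = ΔU = 5760 J.
Net over both steps: W = 8150 J, Q = 13900 J, ΔU = 5760 J.

13900 J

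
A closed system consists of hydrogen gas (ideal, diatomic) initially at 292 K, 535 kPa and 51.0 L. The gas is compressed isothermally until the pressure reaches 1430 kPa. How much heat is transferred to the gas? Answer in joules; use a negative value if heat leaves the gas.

-26800 J

n = P₁V₁/(RT₁) = 535×51.0/(8.314×292) = 11.2 mol.
Isothermal: T stays 292 K; PV = const ⇒ V₂ = 19.1 L, P₂ = 1430 kPa.
ΔU = 0 (ideal gas, T constant).
W = nRT ln(V₂/V₁) = 11.2×8.314×292×ln(0.374) = -26800 J.
Q = ΔU + W = -26800 J.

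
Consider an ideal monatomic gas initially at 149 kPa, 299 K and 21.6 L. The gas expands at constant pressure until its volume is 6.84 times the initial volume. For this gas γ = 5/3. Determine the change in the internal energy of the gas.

28200 J

n = P₁V₁/(RT₁) = 149×21.6/(8.314×299) = 1.29 mol.
Isobaric: P stays 149 kPa; V/T = const ⇒ T₂ = 2050 K, V₂ = 148 L.
For an ideal gas ΔU = nCvΔT with Cv = (3/2)R = 12.5 J/(mol·K).
ΔU = 1.29×12.5×(2050−299) = 28200 J.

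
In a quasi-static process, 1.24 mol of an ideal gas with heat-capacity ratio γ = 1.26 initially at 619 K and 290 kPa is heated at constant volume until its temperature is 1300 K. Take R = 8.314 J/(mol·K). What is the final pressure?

609 kPa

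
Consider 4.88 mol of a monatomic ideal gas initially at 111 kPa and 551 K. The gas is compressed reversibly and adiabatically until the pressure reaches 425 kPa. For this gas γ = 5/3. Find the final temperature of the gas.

V₁ = nRT₁/P₁ = 4.88×8.314×551/111 = 201 L.
Adiabatic: T₂/T₁ = (P₂/P₁)^((γ−1)/γ) ⇒ T₂ = 551×(3.83)^0.400 = 943 K; V₂ = 90.0 L.

943 K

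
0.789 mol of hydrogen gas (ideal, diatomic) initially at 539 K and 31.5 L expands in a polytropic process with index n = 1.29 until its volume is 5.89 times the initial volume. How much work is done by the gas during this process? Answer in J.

4900 J

P₁ = nRT₁/V₁ = 0.789×8.314×539/31.5 = 112 kPa.
Polytropic n=1.29: T₂ = T₁(V₁/V₂)^(n−1) = 539×(0.170)^0.29 = 322 K; P₂ = P₁(V₁/V₂)^n = 11.4 kPa.
W = (P₁V₁−P₂V₂)/(n−1) = (112×31.5−11.4×186)/0.29 = 4900 J.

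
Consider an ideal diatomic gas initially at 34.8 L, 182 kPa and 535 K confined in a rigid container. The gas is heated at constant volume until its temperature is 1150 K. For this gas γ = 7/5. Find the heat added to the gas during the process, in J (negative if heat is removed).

n = P₁V₁/(RT₁) = 182×34.8/(8.314×535) = 1.42 mol.
Isochoric: V stays 34.8 L; P/T = const ⇒ T₂ = 1150 K, P₂ = 391 kPa.
W = 0 (no volume change).
ΔU = nCvΔT = 1.42×20.8×(1150−535) = 18200 J.
Q = ΔU = 18200 J.

18200 J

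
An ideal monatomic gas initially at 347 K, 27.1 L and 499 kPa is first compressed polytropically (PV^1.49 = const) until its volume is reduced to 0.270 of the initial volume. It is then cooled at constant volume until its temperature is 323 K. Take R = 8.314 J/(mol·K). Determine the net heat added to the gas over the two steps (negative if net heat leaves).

-26200 J

n = P₁V₁/(RT₁) = 499×27.1/(8.314×347) = 4.69 mol.
Step 1 — Polytropic n=1.49: T₂ = T₁(V₁/V₂)^(n−1) = 347×(3.70)^0.49 = 659 K; P₂ = P₁(V₁/V₂)^n = 3510 kPa.
W = (P₁V₁−P₂V₂)/(n−1) = (499×27.1−3510×7.32)/0.49 = -24800 J.
ΔU = nCvΔT = 4.69×12.5×(659−347) = 18200 J.
Q = ΔU + W = -6580 J.
State after step 1: P = 3510 kPa, V = 7.32 L, T = 659 K.
Step 2 — Isochoric: V stays 7.32 L; P/T = const ⇒ T₂ = 323 K, P₂ = 1720 kPa.
W = 0 (no volume change).
ΔU = nCvΔT = 4.69×12.5×(323−659) = -19600 J.
Q = ΔU = -19600 J.
Net over both steps: W = -24800 J, Q = -26200 J, ΔU = -1400 J.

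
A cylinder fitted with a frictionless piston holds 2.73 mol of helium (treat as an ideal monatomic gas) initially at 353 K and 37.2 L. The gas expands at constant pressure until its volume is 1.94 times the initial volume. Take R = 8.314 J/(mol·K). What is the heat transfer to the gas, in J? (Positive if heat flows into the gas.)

18800 J

P₁ = nRT₁/V₁ = 2.73×8.314×353/37.2 = 215 kPa.
Isobaric: P stays 215 kPa; V/T = const ⇒ T₂ = 685 K, V₂ = 72.2 L.
W = PΔV = 215×(72.2−37.2) kPa·L = 7530 J.
ΔU = nCvΔT = 2.73×12.5×(685−353) = 11300 J.
Q = ΔU + W = nCpΔT = 18800 J.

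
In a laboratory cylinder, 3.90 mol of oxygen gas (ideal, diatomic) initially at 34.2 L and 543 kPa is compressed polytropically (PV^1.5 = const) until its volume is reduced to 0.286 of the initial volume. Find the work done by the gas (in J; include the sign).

-32300 J

T₁ = P₁V₁/(nR) = 543×34.2/(3.90×8.314) = 573 K.
Polytropic n=1.5: T₂ = T₁(V₁/V₂)^(n−1) = 573×(3.50)^0.50 = 1070 K; P₂ = P₁(V₁/V₂)^n = 3550 kPa.
W = (P₁V₁−P₂V₂)/(n−1) = (543×34.2−3550×9.78)/0.50 = -32300 J.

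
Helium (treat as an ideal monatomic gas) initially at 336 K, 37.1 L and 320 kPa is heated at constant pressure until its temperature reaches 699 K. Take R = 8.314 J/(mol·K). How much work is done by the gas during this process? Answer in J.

n = P₁V₁/(RT₁) = 320×37.1/(8.314×336) = 4.25 mol.
Isobaric: P stays 320 kPa; V/T = const ⇒ T₂ = 699 K, V₂ = 77.2 L.
W = PΔV = 320×(77.2−37.1) kPa·L = 12800 J.

12800 J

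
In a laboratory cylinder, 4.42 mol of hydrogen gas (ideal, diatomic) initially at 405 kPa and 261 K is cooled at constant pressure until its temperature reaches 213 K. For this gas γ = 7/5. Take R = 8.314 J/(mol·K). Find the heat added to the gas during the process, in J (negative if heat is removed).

V₁ = nRT₁/P₁ = 4.42×8.314×261/405 = 23.7 L.
Isobaric: P stays 405 kPa; V/T = const ⇒ T₂ = 213 K, V₂ = 19.3 L.
W = PΔV = 405×(19.3−23.7) kPa·L = -1760 J.
ΔU = nCvΔT = 4.42×20.8×(213−261) = -4410 J.
Q = ΔU + W = nCpΔT = -6170 J.

-6170 J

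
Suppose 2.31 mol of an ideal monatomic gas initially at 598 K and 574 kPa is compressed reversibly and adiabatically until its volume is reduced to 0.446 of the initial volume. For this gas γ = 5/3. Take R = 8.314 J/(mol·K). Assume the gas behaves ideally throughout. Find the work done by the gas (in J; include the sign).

V₁ = nRT₁/P₁ = 2.31×8.314×598/574 = 20.0 L.
Adiabatic: TV^(γ−1) = const ⇒ T₂ = 598×(2.24)^0.667 = 1020 K; PV^γ = const ⇒ P₂ = 2200 kPa.
ΔU = nCvΔT = 2.31×12.5×(1020−598) = 12300 J.
Q = 0 for an adiabatic process, so W = −ΔU = -12300 J.

-12300 J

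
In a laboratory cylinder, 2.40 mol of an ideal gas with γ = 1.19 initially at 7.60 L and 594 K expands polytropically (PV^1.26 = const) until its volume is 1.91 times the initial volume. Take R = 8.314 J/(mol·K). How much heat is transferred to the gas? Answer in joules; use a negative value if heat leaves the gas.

-2600 J

P₁ = nRT₁/V₁ = 2.40×8.314×594/7.60 = 1560 kPa.
Polytropic n=1.26: T₂ = T₁(V₁/V₂)^(n−1) = 594×(0.524)^0.26 = 502 K; P₂ = P₁(V₁/V₂)^n = 690 kPa.
W = (P₁V₁−P₂V₂)/(n−1) = (1560×7.60−690×14.5)/0.26 = 7060 J.
ΔU = nCvΔT = 2.40×43.8×(502−594) = -9660 J.
Q = ΔU + W = -2600 J.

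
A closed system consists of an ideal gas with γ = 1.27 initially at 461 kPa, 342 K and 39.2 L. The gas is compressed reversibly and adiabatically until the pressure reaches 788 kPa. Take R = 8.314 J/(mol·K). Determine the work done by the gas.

-8080 J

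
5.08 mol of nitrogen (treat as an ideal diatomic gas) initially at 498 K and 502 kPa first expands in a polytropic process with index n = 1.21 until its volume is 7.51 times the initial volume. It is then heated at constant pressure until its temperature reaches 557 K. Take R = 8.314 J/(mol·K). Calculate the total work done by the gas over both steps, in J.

V₁ = nRT₁/P₁ = 5.08×8.314×498/502 = 41.9 L.
Step 1 — Polytropic n=1.21: T₂ = T₁(V₁/V₂)^(n−1) = 498×(0.133)^0.21 = 326 K; P₂ = P₁(V₁/V₂)^n = 43.8 kPa.
W = (P₁V₁−P₂V₂)/(n−1) = (502×41.9−43.8×315)/0.21 = 34600 J.
ΔU = nCvΔT = 5.08×20.8×(326−498) = -18200 J.
Q = ΔU + W = 16400 J.
State after step 1: P = 43.8 kPa, V = 315 L, T = 326 K.
Step 2 — Isobaric: P stays 43.8 kPa; V/T = const ⇒ T₂ = 557 K, V₂ = 537 L.
W = PΔV = 43.8×(537−315) kPa·L = 9750 J.
ΔU = nCvΔT = 5.08×20.8×(557−326) = 24400 J.
Q = ΔU + W = nCpΔT = 34100 J.
Net over both steps: W = 44300 J, Q = 50600 J, ΔU = 6230 J.

44300 J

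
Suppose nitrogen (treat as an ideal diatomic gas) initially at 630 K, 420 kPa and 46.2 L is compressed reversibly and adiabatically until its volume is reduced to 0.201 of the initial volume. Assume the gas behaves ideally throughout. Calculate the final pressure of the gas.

Adiabatic: TV^(γ−1) = const ⇒ T₂ = 630×(4.98)^0.400 = 1200 K; PV^γ = const ⇒ P₂ = 3970 kPa.

3970 kPa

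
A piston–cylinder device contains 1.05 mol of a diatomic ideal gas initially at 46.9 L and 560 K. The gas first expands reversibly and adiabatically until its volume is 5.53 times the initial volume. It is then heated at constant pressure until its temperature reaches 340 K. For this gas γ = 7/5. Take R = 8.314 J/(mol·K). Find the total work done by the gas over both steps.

P₁ = nRT₁/V₁ = 1.05×8.314×560/46.9 = 104 kPa.
Step 1 — Adiabatic: TV^(γ−1) = const ⇒ T₂ = 560×(0.181)^0.400 = 283 K; PV^γ = const ⇒ P₂ = 9.51 kPa.
ΔU = nCvΔT = 1.05×20.8×(283−560) = -6060 J.
Q = 0 for an adiabatic process, so W = −ΔU = 6060 J.
State after step 1: P = 9.51 kPa, V = 259 L, T = 283 K.
Step 2 — Isobaric: P stays 9.51 kPa; V/T = const ⇒ T₂ = 340 K, V₂ = 312 L.
W = PΔV = 9.51×(312−259) kPa·L = 502 J.
ΔU = nCvΔT = 1.05×20.8×(340−283) = 1250 J.
Q = ΔU + W = nCpΔT = 1760 J.
Net over both steps: W = 6560 J, Q = 1760 J, ΔU = -4800 J.

6560 J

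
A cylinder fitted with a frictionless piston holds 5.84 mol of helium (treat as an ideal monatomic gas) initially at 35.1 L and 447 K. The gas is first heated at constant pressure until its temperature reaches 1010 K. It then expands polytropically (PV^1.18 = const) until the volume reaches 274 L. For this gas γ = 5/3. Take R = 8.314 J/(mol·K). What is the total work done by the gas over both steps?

81800 J

P₁ = nRT₁/V₁ = 5.84×8.314×447/35.1 = 618 kPa.
Step 1 — Isobaric: P stays 618 kPa; V/T = const ⇒ T₂ = 1010 K, V₂ = 79.3 L.
W = PΔV = 618×(79.3−35.1) kPa·L = 27300 J.
ΔU = nCvΔT = 5.84×12.5×(1010−447) = 41000 J.
Q = ΔU + W = nCpΔT = 68300 J.
State after step 1: P = 618 kPa, V = 79.3 L, T = 1010 K.
Step 2 — Polytropic n=1.18: T₂ = T₁(V₁/V₂)^(n−1) = 1010×(0.289)^0.18 = 808 K; P₂ = P₁(V₁/V₂)^n = 143 kPa.
W = (P₁V₁−P₂V₂)/(n−1) = (618×79.3−143×274)/0.18 = 54500 J.
ΔU = nCvΔT = 5.84×12.5×(808−1010) = -14700 J.
Q = ΔU + W = 39800 J.
Net over both steps: W = 81800 J, Q = 108000 J, ΔU = 26300 J.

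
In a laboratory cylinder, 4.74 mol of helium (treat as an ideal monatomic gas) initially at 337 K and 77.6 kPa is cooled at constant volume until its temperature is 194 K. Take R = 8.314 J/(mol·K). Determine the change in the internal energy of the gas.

-8450 J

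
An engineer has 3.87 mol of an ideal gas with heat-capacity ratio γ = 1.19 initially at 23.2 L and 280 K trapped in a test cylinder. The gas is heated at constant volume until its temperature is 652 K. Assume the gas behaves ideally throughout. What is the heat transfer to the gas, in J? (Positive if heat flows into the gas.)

P₁ = nRT₁/V₁ = 3.87×8.314×280/23.2 = 388 kPa.
Isochoric: V stays 23.2 L; P/T = const ⇒ T₂ = 652 K, P₂ = 904 kPa.
W = 0 (no volume change).
ΔU = nCvΔT = 3.87×43.8×(652−280) = 63000 J.
Q = ΔU = 63000 J.

63000 J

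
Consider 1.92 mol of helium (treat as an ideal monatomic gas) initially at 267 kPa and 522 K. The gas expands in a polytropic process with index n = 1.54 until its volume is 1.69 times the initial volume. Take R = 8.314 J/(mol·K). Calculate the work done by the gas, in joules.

V₁ = nRT₁/P₁ = 1.92×8.314×522/267 = 31.2 L.
Polytropic n=1.54: T₂ = T₁(V₁/V₂)^(n−1) = 522×(0.592)^0.54 = 393 K; P₂ = P₁(V₁/V₂)^n = 119 kPa.
W = (P₁V₁−P₂V₂)/(n−1) = (267×31.2−119×52.7)/0.54 = 3810 J.

3810 J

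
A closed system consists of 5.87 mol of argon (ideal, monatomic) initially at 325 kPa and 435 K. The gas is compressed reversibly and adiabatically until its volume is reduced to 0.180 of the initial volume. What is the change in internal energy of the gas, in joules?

68000 J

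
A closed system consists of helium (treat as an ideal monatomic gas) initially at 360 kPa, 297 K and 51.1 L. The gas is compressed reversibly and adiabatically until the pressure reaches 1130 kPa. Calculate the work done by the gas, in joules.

-16000 J

n = P₁V₁/(RT₁) = 360×51.1/(8.314×297) = 7.45 mol.
Adiabatic: T₂/T₁ = (P₂/P₁)^((γ−1)/γ) ⇒ T₂ = 297×(3.14)^0.400 = 469 K; V₂ = 25.7 L.
ΔU = nCvΔT = 7.45×12.5×(469−297) = 16000 J.
Q = 0 for an adiabatic process, so W = −ΔU = -16000 J.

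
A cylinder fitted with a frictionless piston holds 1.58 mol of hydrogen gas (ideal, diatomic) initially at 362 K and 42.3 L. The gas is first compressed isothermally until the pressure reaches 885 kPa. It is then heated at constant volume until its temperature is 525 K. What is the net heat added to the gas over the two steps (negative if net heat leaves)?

P₁ = nRT₁/V₁ = 1.58×8.314×362/42.3 = 112 kPa.
Step 1 — Isothermal: T stays 362 K; PV = const ⇒ V₂ = 5.37 L, P₂ = 885 kPa.
ΔU = 0 (ideal gas, T constant).
W = nRT ln(V₂/V₁) = 1.58×8.314×362×ln(0.127) = -9810 J.
Q = ΔU + W = -9810 J.
State after step 1: P = 885 kPa, V = 5.37 L, T = 362 K.
Step 2 — Isochoric: V stays 5.37 L; P/T = const ⇒ T₂ = 525 K, P₂ = 1280 kPa.
W = 0 (no volume change).
ΔU = nCvΔT = 1.58×20.8×(525−362) = 5350 J.
Q = ΔU = 5350 J.
Net over both steps: W = -9810 J, Q = -4460 J, ΔU = 5350 J.

-4460 J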